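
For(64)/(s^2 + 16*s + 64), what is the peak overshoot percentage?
Standard form: ωn²/(s²+2ζωn·s+ωn²) → ωn = 8, ζ = 1.
ζ ≥ 1, so the response is non-oscillatory: peak overshoot = 0%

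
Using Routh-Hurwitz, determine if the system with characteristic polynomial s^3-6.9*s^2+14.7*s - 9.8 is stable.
Routh array:
s^3: [1, 14.7]; s^2: [-6.9, -9.8]; s^1: [13.2797]; s^0: [-9.8]
First column: [1, -6.9, 13.2797, -9.8]. Sign changes = 3.
No, unstable (3 RHP root(s))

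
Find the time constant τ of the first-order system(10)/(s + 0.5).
First-order system: τ = -1/pole. Pole = -0.5. τ = -1/(-0.5) = 2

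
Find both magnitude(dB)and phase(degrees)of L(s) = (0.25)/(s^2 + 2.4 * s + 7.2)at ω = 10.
Substitute s = j*10: L(j10) = -0.00252508 - 0.000653037j.
|L| = 20*log₁₀(sqrt(Re²+Im²)) = -51.67 dB.
∠L = atan2(Im, Re) = -165.50°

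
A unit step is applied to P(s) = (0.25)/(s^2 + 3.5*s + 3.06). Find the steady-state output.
FVT: lim_{t→∞} y(t) = lim_{s→0} s*Y(s) where Y(s) = P(s)/s.
= lim_{s→0} P(s) = P(0) = num(0)/den(0) = 0.25/3.06 = 0.0817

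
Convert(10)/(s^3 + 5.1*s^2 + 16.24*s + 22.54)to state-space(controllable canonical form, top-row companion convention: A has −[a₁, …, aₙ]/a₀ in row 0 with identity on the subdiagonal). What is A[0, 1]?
Reachable canonical form for den = s^3 + 5.1*s^2 + 16.24*s + 22.54: top row of A = -[a₁,a₂,...,aₙ]/a₀, ones on the subdiagonal, zeros elsewhere.
A = [[-5.1, -16.24, -22.54], [1, 0, 0], [0, 1, 0]].
A[0,1] = -16.24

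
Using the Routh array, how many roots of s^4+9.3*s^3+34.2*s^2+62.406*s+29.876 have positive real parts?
Routh array:
s^4: [1, 34.2, 29.876]; s^3: [9.3, 62.406]; s^2: [27.4897, 29.876]; s^1: [52.2987]; s^0: [29.876]
First column: [1, 9.3, 27.4897, 52.2987, 29.876]. Sign changes = RHP roots = 0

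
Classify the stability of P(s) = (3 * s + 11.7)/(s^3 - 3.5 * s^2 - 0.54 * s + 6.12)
Denominator: s^3 - 3.5*s^2 - 0.54*s + 6.12 = (s - 1.7)(s + 1.2)(s - 3). Poles: -1.2, 1.7, 3. Unstable (2 pole(s) in RHP)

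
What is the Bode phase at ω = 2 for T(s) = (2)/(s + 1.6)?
Substitute s = j*2: T(j2) = 0.487805 - 0.609756j.
∠T(j2) = atan2(Im, Re) = atan2(-0.609756, 0.487805) = -51.34°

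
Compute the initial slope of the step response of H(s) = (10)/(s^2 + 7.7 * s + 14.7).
IVT: y'(0⁺) = lim_{s→∞} s²·Y(s) = lim_{s→∞} s·H(s).
deg(num) = 0, deg(den) = 2, relative degree = 2 ≥ 2, so s·H(s) → 0. Initial slope = 0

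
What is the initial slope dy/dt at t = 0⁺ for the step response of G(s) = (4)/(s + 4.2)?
IVT: y'(0⁺) = lim_{s→∞} s²·Y(s) = lim_{s→∞} s·G(s).
deg(num) = 0, deg(den) = 1, relative degree = 1, so s·G(s) → (leading num)/(leading den) = 4/1 = 4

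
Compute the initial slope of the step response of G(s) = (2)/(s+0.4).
IVT: y'(0⁺) = lim_{s→∞} s²·Y(s) = lim_{s→∞} s·G(s).
deg(num) = 0, deg(den) = 1, relative degree = 1, so s·G(s) → (leading num)/(leading den) = 2/1 = 2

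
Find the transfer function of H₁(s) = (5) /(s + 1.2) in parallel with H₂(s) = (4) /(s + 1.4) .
Parallel: H = H₁ + H₂ = (n₁·d₂ + n₂·d₁)/(d₁·d₂).
n₁·d₂ = 5*s + 7. n₂·d₁ = 4*s + 4.8. Sum = 9*s + 11.8. d₁·d₂ = s^2 + 2.6*s + 1.68.
H(s) = (9*s + 11.8)/(s^2 + 2.6*s + 1.68)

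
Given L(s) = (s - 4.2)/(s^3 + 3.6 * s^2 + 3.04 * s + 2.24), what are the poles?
Set denominator = 0: s^3 + 3.6*s^2 + 3.04*s + 2.24 = (s + 2.8)(s^2 + 0.8*s + 0.8) = 0 → Poles: -0.4 + 0.8j, -0.4 - 0.8j, -2.8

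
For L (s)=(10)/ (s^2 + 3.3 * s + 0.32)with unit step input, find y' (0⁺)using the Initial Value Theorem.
IVT: y'(0⁺) = lim_{s→∞} s²·Y(s) = lim_{s→∞} s·L(s).
deg(num) = 0, deg(den) = 2, relative degree = 2 ≥ 2, so s·L(s) → 0. Initial slope = 0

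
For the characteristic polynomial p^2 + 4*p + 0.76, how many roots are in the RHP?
p^2 + 4*p + 0.76 = (p + 3.8)(p + 0.2). Poles: -0.2, -3.8. RHP poles (Re>0): 0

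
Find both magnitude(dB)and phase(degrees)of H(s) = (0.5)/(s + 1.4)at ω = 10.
Substitute s = j*10: H(j10) = 0.00686544 - 0.0490388j.
|H| = 20*log₁₀(sqrt(Re²+Im²)) = -26.10 dB.
∠H = atan2(Im, Re) = -82.03°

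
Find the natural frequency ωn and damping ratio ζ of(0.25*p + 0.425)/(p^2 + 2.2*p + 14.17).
Underdamped: complex pole -1.1 + 3.6j. ωn = |pole| = 3.764, ζ = -Re(pole)/ωn = 0.2922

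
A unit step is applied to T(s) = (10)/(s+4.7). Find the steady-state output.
FVT: lim_{t→∞} y(t) = lim_{s→0} s*Y(s) where Y(s) = T(s)/s.
= lim_{s→0} T(s) = T(0) = num(0)/den(0) = 10/4.7 = 2.128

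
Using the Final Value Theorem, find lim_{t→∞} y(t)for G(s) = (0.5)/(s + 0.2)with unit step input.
FVT: lim_{t→∞} y(t) = lim_{s→0} s*Y(s) where Y(s) = G(s)/s.
= lim_{s→0} G(s) = G(0) = num(0)/den(0) = 0.5/0.2 = 2.5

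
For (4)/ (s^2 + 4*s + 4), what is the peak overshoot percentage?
Standard form: ωn²/(s²+2ζωn·s+ωn²) → ωn = 2, ζ = 1.
ζ ≥ 1, so the response is non-oscillatory: peak overshoot = 0%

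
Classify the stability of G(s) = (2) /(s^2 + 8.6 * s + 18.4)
Denominator: s^2 + 8.6*s + 18.4 = (s + 4)(s + 4.6). Poles: -4, -4.6. Stable (all poles in LHP)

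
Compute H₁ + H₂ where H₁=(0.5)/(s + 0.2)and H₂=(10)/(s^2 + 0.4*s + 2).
Parallel: H = H₁ + H₂ = (n₁·d₂ + n₂·d₁)/(d₁·d₂).
n₁·d₂ = 0.5*s^2 + 0.2*s + 1. n₂·d₁ = 10*s + 2. Sum = 0.5*s^2 + 10.2*s + 3. d₁·d₂ = s^3 + 0.6*s^2 + 2.08*s + 0.4.
H(s) = (0.5*s^2 + 10.2*s + 3)/(s^3 + 0.6*s^2 + 2.08*s + 0.4)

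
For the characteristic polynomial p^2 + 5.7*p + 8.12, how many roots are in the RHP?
p^2 + 5.7*p + 8.12 = (p + 2.9)(p + 2.8). Poles: -2.8, -2.9. RHP poles (Re>0): 0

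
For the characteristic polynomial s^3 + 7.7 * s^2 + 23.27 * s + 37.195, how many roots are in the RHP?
s^3 + 7.7*s^2 + 23.27*s + 37.195 = (s + 4.3)(s^2 + 3.4*s + 8.65). Poles: -1.7 + 2.4j, -1.7 - 2.4j, -4.3. RHP poles (Re>0): 0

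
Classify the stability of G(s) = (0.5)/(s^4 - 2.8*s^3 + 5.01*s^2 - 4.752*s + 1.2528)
Denominator: s^4 - 2.8*s^3 + 5.01*s^2 - 4.752*s + 1.2528 = (s - 1.2)(s - 0.4)(s^2 - 1.2*s + 2.61). Poles: 0.4, 0.6 + 1.5j, 0.6 - 1.5j, 1.2. Unstable (4 pole(s) in RHP)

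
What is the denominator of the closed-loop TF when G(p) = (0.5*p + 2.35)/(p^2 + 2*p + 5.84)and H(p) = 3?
Characteristic poly = G_den * H_den + G_num * H_num = (p^2 + 2*p + 5.84) + (1.5*p + 7.05) = p^2 + 3.5*p + 12.89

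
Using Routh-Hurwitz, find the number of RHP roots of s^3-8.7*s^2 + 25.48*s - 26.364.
Routh array:
s^3: [1, 25.48]; s^2: [-8.7, -26.364]; s^1: [22.4497]; s^0: [-26.364]
First column: [1, -8.7, 22.4497, -26.364]. Sign changes = RHP roots = 3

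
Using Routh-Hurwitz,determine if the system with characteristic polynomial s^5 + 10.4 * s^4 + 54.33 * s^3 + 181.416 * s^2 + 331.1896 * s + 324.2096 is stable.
Routh array:
s^5: [1, 54.33, 331.1896]; s^4: [10.4, 181.416, 324.2096]; s^3: [36.8862, 300.0156]; s^2: [96.827, 324.2096]; s^1: [176.508]; s^0: [324.2096]
First column: [1, 10.4, 36.8862, 96.827, 176.508, 324.2096]. Sign changes = 0.
Yes, stable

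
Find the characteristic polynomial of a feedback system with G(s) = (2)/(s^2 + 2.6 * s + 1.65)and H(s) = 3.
Characteristic poly = G_den * H_den + G_num * H_num = (s^2 + 2.6*s + 1.65) + (6) = s^2 + 2.6*s + 7.65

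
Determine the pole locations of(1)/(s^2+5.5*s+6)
Set denominator = 0: s^2 + 5.5*s + 6 = (s + 1.5)(s + 4) = 0 → Poles: -1.5, -4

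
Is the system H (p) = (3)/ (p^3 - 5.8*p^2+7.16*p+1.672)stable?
Denominator: p^3 - 5.8*p^2 + 7.16*p + 1.672 = (p - 3.8)(p + 0.2)(p - 2.2). Poles: -0.2, 2.2, 3.8. All Re(p)<0: No (unstable)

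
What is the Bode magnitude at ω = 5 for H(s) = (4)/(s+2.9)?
Substitute s = j*5: H(j5) = 0.347201 - 0.598623j.
|H(j5)| = sqrt(Re² + Im²) = 0.692.
20*log₁₀(0.692) = -3.20 dB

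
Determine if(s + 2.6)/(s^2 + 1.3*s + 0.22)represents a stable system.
Denominator: s^2 + 1.3*s + 0.22 = (s + 1.1)(s + 0.2). Poles: -0.2, -1.1. All Re(p)<0: Yes (stable)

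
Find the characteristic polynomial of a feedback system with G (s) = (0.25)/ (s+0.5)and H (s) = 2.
Characteristic poly = G_den * H_den + G_num * H_num = (s + 0.5) + (0.5) = s + 1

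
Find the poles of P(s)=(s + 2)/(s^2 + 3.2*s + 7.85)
Set denominator = 0: s^2 + 3.2*s + 7.85 = 0 → Poles: -1.6 + 2.3j, -1.6 - 2.3j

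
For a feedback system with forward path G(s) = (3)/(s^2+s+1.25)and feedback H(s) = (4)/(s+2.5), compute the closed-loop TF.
Closed-loop T = G/(1+GH).
Numerator: G_num * H_den = 3*s + 7.5.
Denominator: G_den * H_den + G_num * H_num = (s^3 + 3.5*s^2 + 3.75*s + 3.125) + (12) = s^3 + 3.5*s^2 + 3.75*s + 15.125.
T(s) = (3*s + 7.5)/(s^3 + 3.5*s^2 + 3.75*s + 15.125)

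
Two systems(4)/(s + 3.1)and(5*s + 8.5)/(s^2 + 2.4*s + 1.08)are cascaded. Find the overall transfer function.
Series: H = H₁ · H₂ = (n₁·n₂)/(d₁·d₂).
Num: n₁·n₂ = 20*s + 34. Den: d₁·d₂ = s^3 + 5.5*s^2 + 8.52*s + 3.348.
H(s) = (20*s + 34)/(s^3 + 5.5*s^2 + 8.52*s + 3.348)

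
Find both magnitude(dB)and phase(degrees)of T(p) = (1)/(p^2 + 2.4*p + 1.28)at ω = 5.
Substitute p = j*5: T(j5) = -0.0335674 - 0.0169818j.
|T| = 20*log₁₀(sqrt(Re²+Im²)) = -28.49 dB.
∠T = atan2(Im, Re) = -153.17°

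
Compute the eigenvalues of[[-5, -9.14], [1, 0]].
Eigenvalues solve det(λI - A) = 0.
Characteristic polynomial: λ^2 + 5*λ + 9.14 = 0.
Roots: -2.5 + 1.7j, -2.5 - 1.7j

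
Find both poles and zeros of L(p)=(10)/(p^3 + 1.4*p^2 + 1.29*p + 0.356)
Set denominator = 0: p^3 + 1.4*p^2 + 1.29*p + 0.356 = (p + 0.4)(p^2 + p + 0.89) = 0 → Poles: -0.4, -0.5 + 0.8j, -0.5 - 0.8j
Numerator is a nonzero constant (10) → Zeros: none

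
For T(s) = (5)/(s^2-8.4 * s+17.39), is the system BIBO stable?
Denominator: s^2 - 8.4*s + 17.39 = (s - 4.7)(s - 3.7). Poles: 3.7, 4.7. All Re(p)<0: No (unstable)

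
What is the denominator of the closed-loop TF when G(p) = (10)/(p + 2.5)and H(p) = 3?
Characteristic poly = G_den * H_den + G_num * H_num = (p + 2.5) + (30) = p + 32.5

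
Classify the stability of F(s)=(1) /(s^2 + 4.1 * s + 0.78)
Denominator: s^2 + 4.1*s + 0.78 = (s + 0.2)(s + 3.9). Poles: -0.2, -3.9. Stable (all poles in LHP)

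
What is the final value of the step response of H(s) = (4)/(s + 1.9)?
FVT: lim_{t→∞} y(t) = lim_{s→0} s*Y(s) where Y(s) = H(s)/s.
= lim_{s→0} H(s) = H(0) = num(0)/den(0) = 4/1.9 = 2.105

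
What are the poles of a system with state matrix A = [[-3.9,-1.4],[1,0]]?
Eigenvalues solve det(λI - A) = 0.
Characteristic polynomial: λ^2 + 3.9*λ + 1.4 = 0.
Factor: (λ + 3.5)(λ + 0.4) = 0.
Roots: -0.4, -3.5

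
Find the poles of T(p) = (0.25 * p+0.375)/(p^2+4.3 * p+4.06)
Set denominator = 0: p^2 + 4.3*p + 4.06 = (p + 1.4)(p + 2.9) = 0 → Poles: -1.4, -2.9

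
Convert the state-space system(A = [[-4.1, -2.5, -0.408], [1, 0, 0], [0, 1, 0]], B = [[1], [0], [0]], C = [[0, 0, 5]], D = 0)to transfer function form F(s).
F(s) = C(sI - A)⁻¹B + D.
Characteristic polynomial det(sI - A) = s^3 + 4.1*s^2 + 2.5*s + 0.408.
Numerator from C·adj(sI-A)·B + D·det(sI-A) = 5.
F(s) = (5)/(s^3 + 4.1*s^2 + 2.5*s + 0.408)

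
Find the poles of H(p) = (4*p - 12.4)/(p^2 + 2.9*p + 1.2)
Set denominator = 0: p^2 + 2.9*p + 1.2 = (p + 0.5)(p + 2.4) = 0 → Poles: -0.5, -2.4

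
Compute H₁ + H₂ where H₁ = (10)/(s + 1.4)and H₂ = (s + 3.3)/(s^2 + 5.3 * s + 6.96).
Parallel: H = H₁ + H₂ = (n₁·d₂ + n₂·d₁)/(d₁·d₂).
n₁·d₂ = 10*s^2 + 53*s + 69.6. n₂·d₁ = s^2 + 4.7*s + 4.62. Sum = 11*s^2 + 57.7*s + 74.22. d₁·d₂ = s^3 + 6.7*s^2 + 14.38*s + 9.744.
H(s) = (11*s^2 + 57.7*s + 74.22)/(s^3 + 6.7*s^2 + 14.38*s + 9.744)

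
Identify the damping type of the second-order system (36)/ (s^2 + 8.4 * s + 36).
Standard form: ωn²/(s²+2ζωn·s+ωn²) gives ωn=6, ζ=0.7.
Underdamped (ζ = 0.7 < 1)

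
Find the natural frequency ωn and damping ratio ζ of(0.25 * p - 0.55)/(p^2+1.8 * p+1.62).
Underdamped: complex pole -0.9 + 0.9j. ωn = |pole| = 1.273, ζ = -Re(pole)/ωn = 0.7071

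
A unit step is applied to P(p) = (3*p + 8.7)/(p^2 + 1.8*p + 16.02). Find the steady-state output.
FVT: lim_{t→∞} y(t) = lim_{p→0} p*Y(p) where Y(p) = P(p)/p.
= lim_{p→0} P(p) = P(0) = num(0)/den(0) = 8.7/16.02 = 0.5431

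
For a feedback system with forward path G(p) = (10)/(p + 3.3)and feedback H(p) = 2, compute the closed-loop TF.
Closed-loop T = G/(1+GH).
Numerator: G_num * H_den = 10.
Denominator: G_den * H_den + G_num * H_num = (p + 3.3) + (20) = p + 23.3.
T(p) = (10)/(p + 23.3)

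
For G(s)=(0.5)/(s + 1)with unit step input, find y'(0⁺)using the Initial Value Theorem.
IVT: y'(0⁺) = lim_{s→∞} s²·Y(s) = lim_{s→∞} s·G(s).
deg(num) = 0, deg(den) = 1, relative degree = 1, so s·G(s) → (leading num)/(leading den) = 0.5/1 = 0.5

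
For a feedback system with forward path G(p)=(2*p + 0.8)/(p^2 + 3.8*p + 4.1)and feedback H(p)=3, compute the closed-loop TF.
Closed-loop T = G/(1+GH).
Numerator: G_num * H_den = 2*p + 0.8.
Denominator: G_den * H_den + G_num * H_num = (p^2 + 3.8*p + 4.1) + (6*p + 2.4) = p^2 + 9.8*p + 6.5.
T(p) = (2*p + 0.8)/(p^2 + 9.8*p + 6.5)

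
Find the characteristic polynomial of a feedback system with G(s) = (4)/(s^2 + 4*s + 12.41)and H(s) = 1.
Characteristic poly = G_den * H_den + G_num * H_num = (s^2 + 4*s + 12.41) + (4) = s^2 + 4*s + 16.41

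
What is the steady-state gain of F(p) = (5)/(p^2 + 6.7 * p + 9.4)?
DC gain = F(0) = num(0)/den(0) = 5/9.4 = 0.5319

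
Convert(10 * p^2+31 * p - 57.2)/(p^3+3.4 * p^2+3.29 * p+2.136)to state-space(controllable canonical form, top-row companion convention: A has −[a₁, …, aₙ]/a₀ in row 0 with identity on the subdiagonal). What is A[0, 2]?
Reachable canonical form for den = p^3 + 3.4*p^2 + 3.29*p + 2.136: top row of A = -[a₁,a₂,...,aₙ]/a₀, ones on the subdiagonal, zeros elsewhere.
A = [[-3.4, -3.29, -2.136], [1, 0, 0], [0, 1, 0]].
A[0,2] = -2.136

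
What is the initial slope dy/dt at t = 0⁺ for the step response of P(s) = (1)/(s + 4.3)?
IVT: y'(0⁺) = lim_{s→∞} s²·Y(s) = lim_{s→∞} s·P(s).
deg(num) = 0, deg(den) = 1, relative degree = 1, so s·P(s) → (leading num)/(leading den) = 1/1 = 1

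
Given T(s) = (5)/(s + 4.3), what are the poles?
Set denominator = 0: s + 4.3 = 0 → Poles: -4.3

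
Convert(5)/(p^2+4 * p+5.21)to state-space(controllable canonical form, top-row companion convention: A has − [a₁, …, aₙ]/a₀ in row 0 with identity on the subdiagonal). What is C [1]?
Reachable canonical form: C = numerator coefficients (right-aligned, zero-padded to length n).
num = 5, C = [[0, 5]].
C[1] = 5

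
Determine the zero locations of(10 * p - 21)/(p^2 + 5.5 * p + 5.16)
Set numerator = 0: 10*p - 21 = 0 → Zeros: 2.1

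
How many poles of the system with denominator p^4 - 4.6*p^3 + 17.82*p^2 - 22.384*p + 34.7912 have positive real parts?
p^4 - 4.6*p^3 + 17.82*p^2 - 22.384*p + 34.7912 = (p^2 - p + 3.14)(p^2 - 3.6*p + 11.08). Poles: 0.5 + 1.7j, 0.5 - 1.7j, 1.8 + 2.8j, 1.8 - 2.8j. RHP poles (Re>0): 4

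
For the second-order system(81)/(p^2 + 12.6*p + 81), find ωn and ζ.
Standard form: ωn²/(p²+2ζωn·p+ωn²).
const=81=ωn² → ωn=9, p coeff=12.6=2ζωn → ζ=0.7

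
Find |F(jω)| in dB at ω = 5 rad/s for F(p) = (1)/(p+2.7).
Substitute p = j*5: F(j5) = 0.0836172 - 0.154847j.
|F(j5)| = sqrt(Re² + Im²) = 0.176.
20*log₁₀(0.176) = -15.09 dB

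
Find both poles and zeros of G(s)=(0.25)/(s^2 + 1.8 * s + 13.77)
Set denominator = 0: s^2 + 1.8*s + 13.77 = 0 → Poles: -0.9 + 3.6j, -0.9 - 3.6j
Numerator is a nonzero constant (0.25) → Zeros: none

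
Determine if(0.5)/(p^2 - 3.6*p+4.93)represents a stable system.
Denominator: p^2 - 3.6*p + 4.93. Poles: 1.8 + 1.3j, 1.8 - 1.3j. All Re(p)<0: No (unstable)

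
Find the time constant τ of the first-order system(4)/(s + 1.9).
First-order system: τ = -1/pole. Pole = -1.9. τ = -1/(-1.9) = 0.5263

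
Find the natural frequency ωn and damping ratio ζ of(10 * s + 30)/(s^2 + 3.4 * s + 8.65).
Underdamped: complex pole -1.7 + 2.4j. ωn = |pole| = 2.941, ζ = -Re(pole)/ωn = 0.578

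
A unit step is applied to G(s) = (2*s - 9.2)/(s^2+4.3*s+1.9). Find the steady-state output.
FVT: lim_{t→∞} y(t) = lim_{s→0} s*Y(s) where Y(s) = G(s)/s.
= lim_{s→0} G(s) = G(0) = num(0)/den(0) = -9.2/1.9 = -4.842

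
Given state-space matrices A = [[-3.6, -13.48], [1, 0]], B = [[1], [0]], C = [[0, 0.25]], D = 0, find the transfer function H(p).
H(p) = C(pI - A)⁻¹B + D.
Characteristic polynomial det(pI - A) = p^2 + 3.6*p + 13.48.
Numerator from C·adj(pI-A)·B + D·det(pI-A) = 0.25.
H(p) = (0.25)/(p^2 + 3.6*p + 13.48)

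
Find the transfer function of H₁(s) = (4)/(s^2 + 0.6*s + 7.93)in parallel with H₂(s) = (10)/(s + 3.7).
Parallel: H = H₁ + H₂ = (n₁·d₂ + n₂·d₁)/(d₁·d₂).
n₁·d₂ = 4*s + 14.8. n₂·d₁ = 10*s^2 + 6*s + 79.3. Sum = 10*s^2 + 10*s + 94.1. d₁·d₂ = s^3 + 4.3*s^2 + 10.15*s + 29.341.
H(s) = (10*s^2 + 10*s + 94.1)/(s^3 + 4.3*s^2 + 10.15*s + 29.341)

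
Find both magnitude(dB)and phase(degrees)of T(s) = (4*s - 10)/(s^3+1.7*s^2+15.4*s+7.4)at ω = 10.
Substitute s = j*10: T(j10) = -0.043406 - 0.0201629j.
|T| = 20*log₁₀(sqrt(Re²+Im²)) = -26.40 dB.
∠T = atan2(Im, Re) = -155.08°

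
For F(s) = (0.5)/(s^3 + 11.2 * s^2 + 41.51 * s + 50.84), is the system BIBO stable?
Denominator: s^3 + 11.2*s^2 + 41.51*s + 50.84 = (s + 3.1)(s + 4)(s + 4.1). Poles: -3.1, -4, -4.1. All Re(p)<0: Yes (stable)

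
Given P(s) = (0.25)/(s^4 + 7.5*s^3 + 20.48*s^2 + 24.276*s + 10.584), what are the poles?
Set denominator = 0: s^4 + 7.5*s^3 + 20.48*s^2 + 24.276*s + 10.584 = (s + 2.8)(s + 1.5)(s + 1.4)(s + 1.8) = 0 → Poles: -1.4, -1.5, -1.8, -2.8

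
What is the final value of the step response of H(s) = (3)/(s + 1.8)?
FVT: lim_{t→∞} y(t) = lim_{s→0} s*Y(s) where Y(s) = H(s)/s.
= lim_{s→0} H(s) = H(0) = num(0)/den(0) = 3/1.8 = 1.667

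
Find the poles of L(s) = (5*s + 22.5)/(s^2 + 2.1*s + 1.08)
Set denominator = 0: s^2 + 2.1*s + 1.08 = (s + 0.9)(s + 1.2) = 0 → Poles: -0.9, -1.2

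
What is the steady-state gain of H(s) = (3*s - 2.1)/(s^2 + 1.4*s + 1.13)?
DC gain = H(0) = num(0)/den(0) = -2.1/1.13 = -1.858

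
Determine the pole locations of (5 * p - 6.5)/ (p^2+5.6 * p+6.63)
Set denominator = 0: p^2 + 5.6*p + 6.63 = (p + 1.7)(p + 3.9) = 0 → Poles: -1.7, -3.9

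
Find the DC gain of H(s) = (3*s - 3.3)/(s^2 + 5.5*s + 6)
DC gain = H(0) = num(0)/den(0) = -3.3/6 = -0.55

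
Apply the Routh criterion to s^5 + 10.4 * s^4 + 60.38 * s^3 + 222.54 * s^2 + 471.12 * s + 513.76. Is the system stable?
Routh array:
s^5: [1, 60.38, 471.12]; s^4: [10.4, 222.54, 513.76]; s^3: [38.9819, 421.72]; s^2: [110.029, 513.76]; s^1: [239.701]; s^0: [513.76]
First column: [1, 10.4, 38.9819, 110.029, 239.701, 513.76]. Sign changes = 0.
Yes, stable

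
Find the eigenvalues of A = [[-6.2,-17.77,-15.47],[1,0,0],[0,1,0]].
Eigenvalues solve det(λI - A) = 0.
Characteristic polynomial: λ^3 + 6.2*λ^2 + 17.77*λ + 15.47 = 0.
Factor: (λ + 1.4)(λ^2 + 4.8*λ + 11.05) = 0.
Roots: -1.4, -2.4 + 2.3j, -2.4 - 2.3j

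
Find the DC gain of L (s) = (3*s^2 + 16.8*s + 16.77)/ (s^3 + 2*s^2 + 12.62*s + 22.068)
DC gain = L(0) = num(0)/den(0) = 16.77/22.068 = 0.7599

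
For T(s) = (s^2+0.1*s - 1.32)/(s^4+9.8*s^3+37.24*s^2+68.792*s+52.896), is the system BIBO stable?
Denominator: s^4 + 9.8*s^3 + 37.24*s^2 + 68.792*s + 52.896 = (s + 2.4)(s + 3.8)(s^2 + 3.6*s + 5.8). Poles: -1.8 + 1.6j, -1.8 - 1.6j, -2.4, -3.8. All Re(p)<0: Yes (stable)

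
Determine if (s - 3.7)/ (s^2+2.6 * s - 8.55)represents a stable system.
Denominator: s^2 + 2.6*s - 8.55 = (s - 1.9)(s + 4.5). Poles: -4.5, 1.9. All Re(p)<0: No (unstable)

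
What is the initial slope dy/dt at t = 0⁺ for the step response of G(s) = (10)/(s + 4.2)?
IVT: y'(0⁺) = lim_{s→∞} s²·Y(s) = lim_{s→∞} s·G(s).
deg(num) = 0, deg(den) = 1, relative degree = 1, so s·G(s) → (leading num)/(leading den) = 10/1 = 10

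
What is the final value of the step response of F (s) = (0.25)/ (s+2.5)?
FVT: lim_{t→∞} y(t) = lim_{s→0} s*Y(s) where Y(s) = F(s)/s.
= lim_{s→0} F(s) = F(0) = num(0)/den(0) = 0.25/2.5 = 0.1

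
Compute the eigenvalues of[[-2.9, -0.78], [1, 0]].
Eigenvalues solve det(λI - A) = 0.
Characteristic polynomial: λ^2 + 2.9*λ + 0.78 = 0.
Factor: (λ + 2.6)(λ + 0.3) = 0.
Roots: -0.3, -2.6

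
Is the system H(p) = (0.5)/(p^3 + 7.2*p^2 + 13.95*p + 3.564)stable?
Denominator: p^3 + 7.2*p^2 + 13.95*p + 3.564 = (p + 0.3)(p + 3.3)(p + 3.6). Poles: -0.3, -3.3, -3.6. All Re(p)<0: Yes (stable)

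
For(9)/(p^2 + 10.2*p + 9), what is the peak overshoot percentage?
Standard form: ωn²/(p²+2ζωn·p+ωn²) → ωn = 3, ζ = 1.7.
ζ ≥ 1, so the response is non-oscillatory: peak overshoot = 0%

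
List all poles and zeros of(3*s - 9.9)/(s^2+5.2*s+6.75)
Set denominator = 0: s^2 + 5.2*s + 6.75 = (s + 2.5)(s + 2.7) = 0 → Poles: -2.5, -2.7
Set numerator = 0: 3*s - 9.9 = 0 → Zeros: 3.3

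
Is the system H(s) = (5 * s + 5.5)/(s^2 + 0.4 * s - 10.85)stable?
Denominator: s^2 + 0.4*s - 10.85 = (s - 3.1)(s + 3.5). Poles: -3.5, 3.1. All Re(p)<0: No (unstable)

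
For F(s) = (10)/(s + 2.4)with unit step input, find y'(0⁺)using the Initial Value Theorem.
IVT: y'(0⁺) = lim_{s→∞} s²·Y(s) = lim_{s→∞} s·F(s).
deg(num) = 0, deg(den) = 1, relative degree = 1, so s·F(s) → (leading num)/(leading den) = 10/1 = 10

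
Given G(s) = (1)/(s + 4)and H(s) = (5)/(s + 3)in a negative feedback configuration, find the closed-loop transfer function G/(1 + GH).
Closed-loop T = G/(1+GH).
Numerator: G_num * H_den = s + 3.
Denominator: G_den * H_den + G_num * H_num = (s^2 + 7*s + 12) + (5) = s^2 + 7*s + 17.
T(s) = (s + 3)/(s^2 + 7*s + 17)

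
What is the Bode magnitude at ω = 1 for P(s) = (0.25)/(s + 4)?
Substitute s = j*1: P(j1) = 0.0588235 - 0.0147059j.
|P(j1)| = sqrt(Re² + Im²) = 0.06063.
20*log₁₀(0.06063) = -24.35 dB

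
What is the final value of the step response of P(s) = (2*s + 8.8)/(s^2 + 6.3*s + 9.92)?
FVT: lim_{t→∞} y(t) = lim_{s→0} s*Y(s) where Y(s) = P(s)/s.
= lim_{s→0} P(s) = P(0) = num(0)/den(0) = 8.8/9.92 = 0.8871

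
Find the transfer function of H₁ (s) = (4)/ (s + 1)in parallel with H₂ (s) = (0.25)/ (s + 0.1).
Parallel: H = H₁ + H₂ = (n₁·d₂ + n₂·d₁)/(d₁·d₂).
n₁·d₂ = 4*s + 0.4. n₂·d₁ = 0.25*s + 0.25. Sum = 4.25*s + 0.65. d₁·d₂ = s^2 + 1.1*s + 0.1.
H(s) = (4.25*s + 0.65)/(s^2 + 1.1*s + 0.1)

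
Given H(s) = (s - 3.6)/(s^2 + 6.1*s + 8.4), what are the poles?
Set denominator = 0: s^2 + 6.1*s + 8.4 = (s + 4)(s + 2.1) = 0 → Poles: -2.1, -4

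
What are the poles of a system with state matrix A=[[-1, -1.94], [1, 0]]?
Eigenvalues solve det(λI - A) = 0.
Characteristic polynomial: λ^2 + λ + 1.94 = 0.
Roots: -0.5 + 1.3j, -0.5 - 1.3j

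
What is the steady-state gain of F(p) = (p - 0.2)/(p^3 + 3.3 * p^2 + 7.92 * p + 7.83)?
DC gain = F(0) = num(0)/den(0) = -0.2/7.83 = -0.02554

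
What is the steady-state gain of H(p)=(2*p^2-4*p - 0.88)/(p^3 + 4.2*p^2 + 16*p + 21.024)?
DC gain = H(0) = num(0)/den(0) = -0.88/21.024 = -0.04186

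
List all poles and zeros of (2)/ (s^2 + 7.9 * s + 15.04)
Set denominator = 0: s^2 + 7.9*s + 15.04 = (s + 3.2)(s + 4.7) = 0 → Poles: -3.2, -4.7
Numerator is a nonzero constant (2) → Zeros: none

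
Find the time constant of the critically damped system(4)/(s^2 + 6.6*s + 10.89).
Critically damped (ζ = 1): repeated real pole at -3.3, -3.3. τ = -1/pole = 0.303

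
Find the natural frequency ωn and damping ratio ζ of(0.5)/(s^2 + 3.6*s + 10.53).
Underdamped: complex pole -1.8 + 2.7j. ωn = |pole| = 3.245, ζ = -Re(pole)/ωn = 0.5547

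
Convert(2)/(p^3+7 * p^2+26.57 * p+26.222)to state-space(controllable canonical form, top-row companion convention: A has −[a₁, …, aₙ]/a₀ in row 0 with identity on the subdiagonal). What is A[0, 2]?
Reachable canonical form for den = p^3 + 7*p^2 + 26.57*p + 26.222: top row of A = -[a₁,a₂,...,aₙ]/a₀, ones on the subdiagonal, zeros elsewhere.
A = [[-7, -26.57, -26.222], [1, 0, 0], [0, 1, 0]].
A[0,2] = -26.222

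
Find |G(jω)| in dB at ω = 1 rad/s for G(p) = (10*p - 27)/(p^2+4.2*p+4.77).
Substitute p = j*1: G(j1) = -1.87707 + 4.74368j.
|G(j1)| = sqrt(Re² + Im²) = 5.102.
20*log₁₀(5.102) = 14.15 dB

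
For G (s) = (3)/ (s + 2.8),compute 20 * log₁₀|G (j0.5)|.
Substitute s = j*0.5: G(j0.5) = 1.03832 - 0.185414j.
|G(j0.5)| = sqrt(Re² + Im²) = 1.055.
20*log₁₀(1.055) = 0.46 dB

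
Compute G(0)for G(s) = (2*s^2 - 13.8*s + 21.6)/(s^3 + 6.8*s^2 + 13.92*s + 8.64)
DC gain = G(0) = num(0)/den(0) = 21.6/8.64 = 2.5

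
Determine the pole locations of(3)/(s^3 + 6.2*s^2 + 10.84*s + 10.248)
Set denominator = 0: s^3 + 6.2*s^2 + 10.84*s + 10.248 = (s + 4.2)(s^2 + 2*s + 2.44) = 0 → Poles: -1 + 1.2j, -1 - 1.2j, -4.2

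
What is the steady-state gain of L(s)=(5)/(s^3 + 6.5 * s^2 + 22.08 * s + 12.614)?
DC gain = L(0) = num(0)/den(0) = 5/12.614 = 0.3964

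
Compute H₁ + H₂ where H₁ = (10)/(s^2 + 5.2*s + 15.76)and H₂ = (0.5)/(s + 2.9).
Parallel: H = H₁ + H₂ = (n₁·d₂ + n₂·d₁)/(d₁·d₂).
n₁·d₂ = 10*s + 29. n₂·d₁ = 0.5*s^2 + 2.6*s + 7.88. Sum = 0.5*s^2 + 12.6*s + 36.88. d₁·d₂ = s^3 + 8.1*s^2 + 30.84*s + 45.704.
H(s) = (0.5*s^2 + 12.6*s + 36.88)/(s^3 + 8.1*s^2 + 30.84*s + 45.704)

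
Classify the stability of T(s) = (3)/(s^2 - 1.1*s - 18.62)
Denominator: s^2 - 1.1*s - 18.62 = (s - 4.9)(s + 3.8). Poles: -3.8, 4.9. Unstable (1 pole(s) in RHP)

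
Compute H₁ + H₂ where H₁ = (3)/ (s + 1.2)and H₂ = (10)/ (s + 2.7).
Parallel: H = H₁ + H₂ = (n₁·d₂ + n₂·d₁)/(d₁·d₂).
n₁·d₂ = 3*s + 8.1. n₂·d₁ = 10*s + 12. Sum = 13*s + 20.1. d₁·d₂ = s^2 + 3.9*s + 3.24.
H(s) = (13*s + 20.1)/(s^2 + 3.9*s + 3.24)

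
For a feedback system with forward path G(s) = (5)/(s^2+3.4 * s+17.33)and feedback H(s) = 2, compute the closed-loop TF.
Closed-loop T = G/(1+GH).
Numerator: G_num * H_den = 5.
Denominator: G_den * H_den + G_num * H_num = (s^2 + 3.4*s + 17.33) + (10) = s^2 + 3.4*s + 27.33.
T(s) = (5)/(s^2 + 3.4*s + 27.33)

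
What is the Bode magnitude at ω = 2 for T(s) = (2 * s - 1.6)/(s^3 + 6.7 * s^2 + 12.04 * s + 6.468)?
Substitute s = j*2: T(j2) = 0.144133 - 0.0827434j.
|T(j2)| = sqrt(Re² + Im²) = 0.1662.
20*log₁₀(0.1662) = -15.59 dB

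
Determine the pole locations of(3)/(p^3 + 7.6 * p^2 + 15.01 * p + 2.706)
Set denominator = 0: p^3 + 7.6*p^2 + 15.01*p + 2.706 = (p + 0.2)(p + 3.3)(p + 4.1) = 0 → Poles: -0.2, -3.3, -4.1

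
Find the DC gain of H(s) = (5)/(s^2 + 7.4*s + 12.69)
DC gain = H(0) = num(0)/den(0) = 5/12.69 = 0.394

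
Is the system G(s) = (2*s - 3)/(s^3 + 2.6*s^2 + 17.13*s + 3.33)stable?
Denominator: s^3 + 2.6*s^2 + 17.13*s + 3.33 = (s + 0.2)(s^2 + 2.4*s + 16.65). Poles: -0.2, -1.2 + 3.9j, -1.2 - 3.9j. All Re(p)<0: Yes (stable)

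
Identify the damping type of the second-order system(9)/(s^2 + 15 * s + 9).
Standard form: ωn²/(s²+2ζωn·s+ωn²) gives ωn=3, ζ=2.5.
Overdamped (ζ = 2.5 > 1)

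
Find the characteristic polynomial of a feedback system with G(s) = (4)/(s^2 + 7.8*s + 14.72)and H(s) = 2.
Characteristic poly = G_den * H_den + G_num * H_num = (s^2 + 7.8*s + 14.72) + (8) = s^2 + 7.8*s + 22.72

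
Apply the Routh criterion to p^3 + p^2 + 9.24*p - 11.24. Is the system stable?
Routh array:
p^3: [1, 9.24]; p^2: [1, -11.24]; p^1: [20.48]; p^0: [-11.24]
First column: [1, 1, 20.48, -11.24]. Sign changes = 1.
No, unstable (1 RHP root(s))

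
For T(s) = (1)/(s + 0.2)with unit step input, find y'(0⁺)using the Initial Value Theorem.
IVT: y'(0⁺) = lim_{s→∞} s²·Y(s) = lim_{s→∞} s·T(s).
deg(num) = 0, deg(den) = 1, relative degree = 1, so s·T(s) → (leading num)/(leading den) = 1/1 = 1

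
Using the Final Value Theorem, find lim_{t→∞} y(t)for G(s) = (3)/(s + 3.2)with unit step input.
FVT: lim_{t→∞} y(t) = lim_{s→0} s*Y(s) where Y(s) = G(s)/s.
= lim_{s→0} G(s) = G(0) = num(0)/den(0) = 3/3.2 = 0.9375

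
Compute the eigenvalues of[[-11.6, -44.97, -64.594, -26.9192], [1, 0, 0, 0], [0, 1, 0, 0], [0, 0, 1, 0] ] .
Eigenvalues solve det(λI - A) = 0.
Characteristic polynomial: λ^4 + 11.6*λ^3 + 44.97*λ^2 + 64.594*λ + 26.9192 = 0.
Factor: (λ + 4.4)(λ + 4.6)(λ + 1.9)(λ + 0.7) = 0.
Roots: -0.7, -1.9, -4.4, -4.6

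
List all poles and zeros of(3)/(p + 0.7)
Set denominator = 0: p + 0.7 = 0 → Poles: -0.7
Numerator is a nonzero constant (3) → Zeros: none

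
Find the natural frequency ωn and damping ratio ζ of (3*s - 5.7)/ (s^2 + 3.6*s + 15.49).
Underdamped: complex pole -1.8 + 3.5j. ωn = |pole| = 3.936, ζ = -Re(pole)/ωn = 0.4573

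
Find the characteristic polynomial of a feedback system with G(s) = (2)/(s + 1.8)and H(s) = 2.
Characteristic poly = G_den * H_den + G_num * H_num = (s + 1.8) + (4) = s + 5.8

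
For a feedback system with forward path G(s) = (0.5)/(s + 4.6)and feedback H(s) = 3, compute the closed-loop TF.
Closed-loop T = G/(1+GH).
Numerator: G_num * H_den = 0.5.
Denominator: G_den * H_den + G_num * H_num = (s + 4.6) + (1.5) = s + 6.1.
T(s) = (0.5)/(s + 6.1)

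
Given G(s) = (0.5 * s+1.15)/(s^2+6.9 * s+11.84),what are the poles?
Set denominator = 0: s^2 + 6.9*s + 11.84 = (s + 3.7)(s + 3.2) = 0 → Poles: -3.2, -3.7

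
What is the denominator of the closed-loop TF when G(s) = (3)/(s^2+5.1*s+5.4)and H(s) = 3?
Characteristic poly = G_den * H_den + G_num * H_num = (s^2 + 5.1*s + 5.4) + (9) = s^2 + 5.1*s + 14.4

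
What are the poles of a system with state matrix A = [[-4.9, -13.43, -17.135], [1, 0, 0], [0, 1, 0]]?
Eigenvalues solve det(λI - A) = 0.
Characteristic polynomial: λ^3 + 4.9*λ^2 + 13.43*λ + 17.135 = 0.
Factor: (λ + 2.3)(λ^2 + 2.6*λ + 7.45) = 0.
Roots: -1.3 + 2.4j, -1.3 - 2.4j, -2.3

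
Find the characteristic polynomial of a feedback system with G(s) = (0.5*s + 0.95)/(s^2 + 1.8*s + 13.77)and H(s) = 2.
Characteristic poly = G_den * H_den + G_num * H_num = (s^2 + 1.8*s + 13.77) + (s + 1.9) = s^2 + 2.8*s + 15.67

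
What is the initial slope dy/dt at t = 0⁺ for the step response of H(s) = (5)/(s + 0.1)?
IVT: y'(0⁺) = lim_{s→∞} s²·Y(s) = lim_{s→∞} s·H(s).
deg(num) = 0, deg(den) = 1, relative degree = 1, so s·H(s) → (leading num)/(leading den) = 5/1 = 5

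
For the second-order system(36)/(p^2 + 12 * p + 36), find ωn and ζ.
Standard form: ωn²/(p²+2ζωn·p+ωn²).
const=36=ωn² → ωn=6, p coeff=12=2ζωn → ζ=1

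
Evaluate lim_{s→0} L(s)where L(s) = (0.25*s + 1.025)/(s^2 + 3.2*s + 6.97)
DC gain = L(0) = num(0)/den(0) = 1.025/6.97 = 0.1471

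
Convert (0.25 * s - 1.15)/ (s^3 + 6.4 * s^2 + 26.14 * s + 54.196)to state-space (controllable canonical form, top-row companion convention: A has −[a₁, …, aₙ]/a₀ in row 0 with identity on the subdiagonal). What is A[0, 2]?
Reachable canonical form for den = s^3 + 6.4*s^2 + 26.14*s + 54.196: top row of A = -[a₁,a₂,...,aₙ]/a₀, ones on the subdiagonal, zeros elsewhere.
A = [[-6.4, -26.14, -54.196], [1, 0, 0], [0, 1, 0]].
A[0,2] = -54.196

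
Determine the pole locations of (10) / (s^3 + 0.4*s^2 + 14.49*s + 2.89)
Set denominator = 0: s^3 + 0.4*s^2 + 14.49*s + 2.89 = (s + 0.2)(s^2 + 0.2*s + 14.45) = 0 → Poles: -0.1 + 3.8j, -0.1 - 3.8j, -0.2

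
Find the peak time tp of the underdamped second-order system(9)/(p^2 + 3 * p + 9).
Standard form: ωn²/(p²+2ζωn·p+ωn²) → ωn = 3, ζ = 0.5.
ωd = ωn·√(1-ζ²) = 3·√(1-0.5²) = 2.598.
tp = π/ωd = π/2.598 = 1.209 s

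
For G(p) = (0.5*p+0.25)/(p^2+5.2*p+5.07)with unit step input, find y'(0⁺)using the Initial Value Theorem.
IVT: y'(0⁺) = lim_{p→∞} p²·Y(p) = lim_{p→∞} p·G(p).
deg(num) = 1, deg(den) = 2, relative degree = 1, so p·G(p) → (leading num)/(leading den) = 0.5/1 = 0.5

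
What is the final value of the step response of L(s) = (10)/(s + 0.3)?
FVT: lim_{t→∞} y(t) = lim_{s→0} s*Y(s) where Y(s) = L(s)/s.
= lim_{s→0} L(s) = L(0) = num(0)/den(0) = 10/0.3 = 33.33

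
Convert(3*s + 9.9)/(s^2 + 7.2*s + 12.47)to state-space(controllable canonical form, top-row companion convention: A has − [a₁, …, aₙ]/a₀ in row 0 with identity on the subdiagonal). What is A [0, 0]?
Reachable canonical form for den = s^2 + 7.2*s + 12.47: top row of A = -[a₁,a₂,...,aₙ]/a₀, ones on the subdiagonal, zeros elsewhere.
A = [[-7.2, -12.47], [1, 0]].
A[0,0] = -7.2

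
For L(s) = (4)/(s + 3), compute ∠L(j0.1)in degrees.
Substitute s = j*0.1: L(j0.1) = 1.33185 - 0.0443951j.
∠L(j0.1) = atan2(Im, Re) = atan2(-0.0443951, 1.33185) = -1.91°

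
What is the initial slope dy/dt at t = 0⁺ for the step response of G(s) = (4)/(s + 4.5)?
IVT: y'(0⁺) = lim_{s→∞} s²·Y(s) = lim_{s→∞} s·G(s).
deg(num) = 0, deg(den) = 1, relative degree = 1, so s·G(s) → (leading num)/(leading den) = 4/1 = 4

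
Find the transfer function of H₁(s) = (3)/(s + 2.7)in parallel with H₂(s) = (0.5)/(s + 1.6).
Parallel: H = H₁ + H₂ = (n₁·d₂ + n₂·d₁)/(d₁·d₂).
n₁·d₂ = 3*s + 4.8. n₂·d₁ = 0.5*s + 1.35. Sum = 3.5*s + 6.15. d₁·d₂ = s^2 + 4.3*s + 4.32.
H(s) = (3.5*s + 6.15)/(s^2 + 4.3*s + 4.32)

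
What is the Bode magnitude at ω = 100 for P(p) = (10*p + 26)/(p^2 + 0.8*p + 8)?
Substitute p = j*100: P(j100) = -0.00180068 - 0.100094j.
|P(j100)| = sqrt(Re² + Im²) = 0.1001.
20*log₁₀(0.1001) = -19.99 dB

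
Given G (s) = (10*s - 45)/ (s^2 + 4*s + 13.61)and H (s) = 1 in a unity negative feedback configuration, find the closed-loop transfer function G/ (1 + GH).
Closed-loop T = G/(1+GH).
Numerator: G_num * H_den = 10*s - 45.
Denominator: G_den * H_den + G_num * H_num = (s^2 + 4*s + 13.61) + (10*s - 45) = s^2 + 14*s - 31.39.
T(s) = (10*s - 45)/(s^2 + 14*s - 31.39)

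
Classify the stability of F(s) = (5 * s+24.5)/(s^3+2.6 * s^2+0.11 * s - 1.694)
Denominator: s^3 + 2.6*s^2 + 0.11*s - 1.694 = (s - 0.7)(s + 1.1)(s + 2.2). Poles: -1.1, -2.2, 0.7. Unstable (1 pole(s) in RHP)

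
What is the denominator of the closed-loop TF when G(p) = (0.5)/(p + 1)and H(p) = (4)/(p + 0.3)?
Characteristic poly = G_den * H_den + G_num * H_num = (p^2 + 1.3*p + 0.3) + (2) = p^2 + 1.3*p + 2.3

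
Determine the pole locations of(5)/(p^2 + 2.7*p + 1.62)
Set denominator = 0: p^2 + 2.7*p + 1.62 = (p + 1.8)(p + 0.9) = 0 → Poles: -0.9, -1.8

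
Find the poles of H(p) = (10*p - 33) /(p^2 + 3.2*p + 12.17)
Set denominator = 0: p^2 + 3.2*p + 12.17 = 0 → Poles: -1.6 + 3.1j, -1.6 - 3.1j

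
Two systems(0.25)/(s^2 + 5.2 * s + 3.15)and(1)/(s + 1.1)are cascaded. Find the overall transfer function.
Series: H = H₁ · H₂ = (n₁·n₂)/(d₁·d₂).
Num: n₁·n₂ = 0.25. Den: d₁·d₂ = s^3 + 6.3*s^2 + 8.87*s + 3.465.
H(s) = (0.25)/(s^3 + 6.3*s^2 + 8.87*s + 3.465)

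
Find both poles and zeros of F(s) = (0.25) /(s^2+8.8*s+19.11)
Set denominator = 0: s^2 + 8.8*s + 19.11 = (s + 3.9)(s + 4.9) = 0 → Poles: -3.9, -4.9
Numerator is a nonzero constant (0.25) → Zeros: none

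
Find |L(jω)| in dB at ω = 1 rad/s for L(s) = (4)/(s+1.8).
Substitute s = j*1: L(j1) = 1.69811 - 0.943396j.
|L(j1)| = sqrt(Re² + Im²) = 1.943.
20*log₁₀(1.943) = 5.77 dB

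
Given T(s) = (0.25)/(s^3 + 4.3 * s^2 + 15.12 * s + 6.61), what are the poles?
Set denominator = 0: s^3 + 4.3*s^2 + 15.12*s + 6.61 = (s + 0.5)(s^2 + 3.8*s + 13.22) = 0 → Poles: -0.5, -1.9 + 3.1j, -1.9 - 3.1j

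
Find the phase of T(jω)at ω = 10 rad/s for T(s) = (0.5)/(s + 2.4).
Substitute s = j*10: T(j10) = 0.0113464 - 0.0472769j.
∠T(j10) = atan2(Im, Re) = atan2(-0.0472769, 0.0113464) = -76.50°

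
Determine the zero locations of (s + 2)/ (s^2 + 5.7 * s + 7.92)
Set numerator = 0: s + 2 = 0 → Zeros: -2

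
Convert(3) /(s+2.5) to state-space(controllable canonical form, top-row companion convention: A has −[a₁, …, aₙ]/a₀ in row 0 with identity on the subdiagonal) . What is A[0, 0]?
Reachable canonical form for den = s + 2.5: top row of A = -[a₁,a₂,...,aₙ]/a₀, ones on the subdiagonal, zeros elsewhere.
A = [[-2.5]].
A[0,0] = -2.5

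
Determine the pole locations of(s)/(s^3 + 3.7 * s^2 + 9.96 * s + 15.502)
Set denominator = 0: s^3 + 3.7*s^2 + 9.96*s + 15.502 = (s + 2.3)(s^2 + 1.4*s + 6.74) = 0 → Poles: -0.7 + 2.5j, -0.7 - 2.5j, -2.3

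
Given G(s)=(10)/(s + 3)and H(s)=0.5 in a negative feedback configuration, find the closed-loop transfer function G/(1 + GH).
Closed-loop T = G/(1+GH).
Numerator: G_num * H_den = 10.
Denominator: G_den * H_den + G_num * H_num = (s + 3) + (5) = s + 8.
T(s) = (10)/(s + 8)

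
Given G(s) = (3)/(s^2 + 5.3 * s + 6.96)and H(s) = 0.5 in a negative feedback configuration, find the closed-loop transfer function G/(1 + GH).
Closed-loop T = G/(1+GH).
Numerator: G_num * H_den = 3.
Denominator: G_den * H_den + G_num * H_num = (s^2 + 5.3*s + 6.96) + (1.5) = s^2 + 5.3*s + 8.46.
T(s) = (3)/(s^2 + 5.3*s + 8.46)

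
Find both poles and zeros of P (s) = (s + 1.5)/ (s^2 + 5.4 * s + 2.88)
Set denominator = 0: s^2 + 5.4*s + 2.88 = (s + 0.6)(s + 4.8) = 0 → Poles: -0.6, -4.8
Set numerator = 0: s + 1.5 = 0 → Zeros: -1.5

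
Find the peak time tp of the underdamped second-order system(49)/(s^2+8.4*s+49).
Standard form: ωn²/(s²+2ζωn·s+ωn²) → ωn = 7, ζ = 0.6.
ωd = ωn·√(1-ζ²) = 7·√(1-0.6²) = 5.6.
tp = π/ωd = π/5.6 = 0.561 s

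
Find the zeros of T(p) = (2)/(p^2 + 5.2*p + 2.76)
Numerator is a nonzero constant (2) → Zeros: none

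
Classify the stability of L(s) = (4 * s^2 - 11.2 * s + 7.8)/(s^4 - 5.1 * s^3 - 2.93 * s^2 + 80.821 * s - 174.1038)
Denominator: s^4 - 5.1*s^3 - 2.93*s^2 + 80.821*s - 174.1038 = (s - 3.4)(s + 3.9)(s^2 - 5.6*s + 13.13). Poles: -3.9, 2.8 + 2.3j, 2.8 - 2.3j, 3.4. Unstable (3 pole(s) in RHP)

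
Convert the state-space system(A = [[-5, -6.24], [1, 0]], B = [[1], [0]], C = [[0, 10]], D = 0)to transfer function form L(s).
L(s) = C(sI - A)⁻¹B + D.
Characteristic polynomial det(sI - A) = s^2 + 5*s + 6.24.
Numerator from C·adj(sI-A)·B + D·det(sI-A) = 10.
L(s) = (10)/(s^2 + 5*s + 6.24)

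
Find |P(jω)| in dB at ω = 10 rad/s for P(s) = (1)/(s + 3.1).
Substitute s = j*10: P(j10) = 0.0282821 - 0.0912326j.
|P(j10)| = sqrt(Re² + Im²) = 0.09552.
20*log₁₀(0.09552) = -20.40 dB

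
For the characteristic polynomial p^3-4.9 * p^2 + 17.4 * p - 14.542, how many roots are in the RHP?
p^3 - 4.9*p^2 + 17.4*p - 14.542 = (p - 1.1)(p^2 - 3.8*p + 13.22). Poles: 1.1, 1.9 + 3.1j, 1.9 - 3.1j. RHP poles (Re>0): 3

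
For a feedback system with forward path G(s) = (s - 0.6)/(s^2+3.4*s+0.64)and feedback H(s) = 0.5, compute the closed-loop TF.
Closed-loop T = G/(1+GH).
Numerator: G_num * H_den = s - 0.6.
Denominator: G_den * H_den + G_num * H_num = (s^2 + 3.4*s + 0.64) + (0.5*s - 0.3) = s^2 + 3.9*s + 0.34.
T(s) = (s - 0.6)/(s^2 + 3.9*s + 0.34)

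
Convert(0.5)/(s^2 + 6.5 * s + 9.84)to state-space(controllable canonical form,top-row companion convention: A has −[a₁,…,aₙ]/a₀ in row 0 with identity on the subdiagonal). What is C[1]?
Reachable canonical form: C = numerator coefficients (right-aligned, zero-padded to length n).
num = 0.5, C = [[0, 0.5]].
C[1] = 0.5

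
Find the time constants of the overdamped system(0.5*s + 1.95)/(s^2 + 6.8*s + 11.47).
Overdamped: real poles at -3.7, -3.1. τ = -1/pole → τ₁ = 0.2703, τ₂ = 0.3226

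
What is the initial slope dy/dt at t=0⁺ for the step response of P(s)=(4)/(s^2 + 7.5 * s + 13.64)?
IVT: y'(0⁺) = lim_{s→∞} s²·Y(s) = lim_{s→∞} s·P(s).
deg(num) = 0, deg(den) = 2, relative degree = 2 ≥ 2, so s·P(s) → 0. Initial slope = 0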